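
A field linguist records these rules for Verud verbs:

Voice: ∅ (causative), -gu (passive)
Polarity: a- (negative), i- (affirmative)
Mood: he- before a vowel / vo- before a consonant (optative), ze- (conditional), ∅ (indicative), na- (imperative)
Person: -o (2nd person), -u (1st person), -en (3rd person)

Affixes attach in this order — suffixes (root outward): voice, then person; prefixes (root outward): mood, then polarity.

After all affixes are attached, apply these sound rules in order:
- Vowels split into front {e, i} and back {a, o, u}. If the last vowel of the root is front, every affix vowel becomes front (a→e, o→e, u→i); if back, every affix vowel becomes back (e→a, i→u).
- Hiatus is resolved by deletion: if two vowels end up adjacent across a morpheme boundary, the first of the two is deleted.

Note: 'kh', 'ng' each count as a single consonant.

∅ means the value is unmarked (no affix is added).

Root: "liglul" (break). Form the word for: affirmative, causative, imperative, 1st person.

unaliglulu

Attach mood imperative na- → naliglul.
voice = causative: zero marking, form stays naliglul.
Attach person 1st person -u → naliglulu.
Attach polarity affirmative i- → inaliglulu.
Apply vowel harmony: inaliglulu → unaliglulu.
Vowel deletion: no change.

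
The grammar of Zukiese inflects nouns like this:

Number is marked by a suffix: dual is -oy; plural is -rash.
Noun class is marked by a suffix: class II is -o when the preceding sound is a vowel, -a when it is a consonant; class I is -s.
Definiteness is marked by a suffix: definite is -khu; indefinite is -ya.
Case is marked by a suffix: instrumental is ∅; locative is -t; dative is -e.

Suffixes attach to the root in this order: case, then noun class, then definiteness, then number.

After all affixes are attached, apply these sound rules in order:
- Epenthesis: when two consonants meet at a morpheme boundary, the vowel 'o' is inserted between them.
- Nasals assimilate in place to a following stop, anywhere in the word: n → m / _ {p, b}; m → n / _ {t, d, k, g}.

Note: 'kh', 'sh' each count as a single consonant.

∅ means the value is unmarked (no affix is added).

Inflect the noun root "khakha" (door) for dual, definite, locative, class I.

Attach case locative -t → khakhat.
Attach noun class class I -s → khakhats.
Attach definiteness definite -khu → khakhatskhu.
Attach number dual -oy → khakhatskhuoy.
Apply epenthesis: khakhatskhuoy → khakhatosokhuoy.
Nasal assimilation: no change.

khakhatosokhuoy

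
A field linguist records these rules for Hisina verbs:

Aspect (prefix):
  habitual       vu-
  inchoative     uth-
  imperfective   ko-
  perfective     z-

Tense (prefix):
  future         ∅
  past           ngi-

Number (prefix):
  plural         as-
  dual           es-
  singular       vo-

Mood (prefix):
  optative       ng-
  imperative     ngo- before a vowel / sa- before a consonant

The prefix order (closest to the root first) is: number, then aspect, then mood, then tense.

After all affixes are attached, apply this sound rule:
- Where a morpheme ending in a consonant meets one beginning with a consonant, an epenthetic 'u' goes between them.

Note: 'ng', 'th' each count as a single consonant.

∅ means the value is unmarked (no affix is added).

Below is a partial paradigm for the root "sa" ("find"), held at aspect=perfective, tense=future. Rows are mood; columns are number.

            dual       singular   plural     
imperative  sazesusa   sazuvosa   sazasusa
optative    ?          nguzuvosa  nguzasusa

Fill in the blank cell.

Attach number dual es- → essa.
Attach aspect perfective z- → zessa.
Attach mood optative ng- → ngzessa.
tense = future: zero marking, form stays ngzessa.
Apply epenthesis: ngzessa → nguzesusa.

nguzesusa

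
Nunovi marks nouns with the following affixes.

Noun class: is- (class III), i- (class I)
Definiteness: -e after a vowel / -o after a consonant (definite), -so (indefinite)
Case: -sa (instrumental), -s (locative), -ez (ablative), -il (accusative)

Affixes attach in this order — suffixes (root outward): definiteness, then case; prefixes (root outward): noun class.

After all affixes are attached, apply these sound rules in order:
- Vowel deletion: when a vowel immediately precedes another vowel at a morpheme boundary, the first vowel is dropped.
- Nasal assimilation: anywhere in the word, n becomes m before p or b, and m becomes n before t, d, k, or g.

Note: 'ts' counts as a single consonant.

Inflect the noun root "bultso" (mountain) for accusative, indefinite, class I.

ibultsosil

Attach noun class class I i- → ibultso.
Attach definiteness indefinite -so → ibultsoso.
Attach case accusative -il → ibultsosoil.
Apply vowel deletion: ibultsosoil → ibultsosil.
Nasal assimilation: no change.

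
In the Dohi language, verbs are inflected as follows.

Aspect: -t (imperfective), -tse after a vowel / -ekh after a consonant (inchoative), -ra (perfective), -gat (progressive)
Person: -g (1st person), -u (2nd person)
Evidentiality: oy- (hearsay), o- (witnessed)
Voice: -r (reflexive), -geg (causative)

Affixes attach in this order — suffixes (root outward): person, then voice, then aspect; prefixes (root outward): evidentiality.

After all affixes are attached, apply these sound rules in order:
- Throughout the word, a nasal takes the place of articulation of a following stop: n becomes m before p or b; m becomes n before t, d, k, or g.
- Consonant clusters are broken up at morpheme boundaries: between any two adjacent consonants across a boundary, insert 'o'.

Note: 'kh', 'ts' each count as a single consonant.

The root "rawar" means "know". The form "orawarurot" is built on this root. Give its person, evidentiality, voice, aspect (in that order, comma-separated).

Segment: o-rawar-u-r-t.
person: -u → 2nd person.
evidentiality: o- → witnessed.
voice: -r → reflexive.
aspect: -t → imperfective.

2nd person, witnessed, reflexive, imperfective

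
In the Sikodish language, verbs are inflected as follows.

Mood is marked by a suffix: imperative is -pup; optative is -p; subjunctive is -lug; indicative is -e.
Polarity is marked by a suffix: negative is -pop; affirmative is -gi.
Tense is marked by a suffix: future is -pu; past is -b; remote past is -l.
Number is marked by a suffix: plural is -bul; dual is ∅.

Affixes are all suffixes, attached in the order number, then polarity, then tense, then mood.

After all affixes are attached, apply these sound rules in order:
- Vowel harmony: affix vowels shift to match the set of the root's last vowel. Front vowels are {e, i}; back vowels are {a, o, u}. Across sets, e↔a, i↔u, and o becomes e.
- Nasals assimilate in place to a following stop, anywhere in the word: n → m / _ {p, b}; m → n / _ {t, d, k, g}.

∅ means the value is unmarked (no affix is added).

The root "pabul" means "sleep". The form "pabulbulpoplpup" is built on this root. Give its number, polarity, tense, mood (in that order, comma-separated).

plural, negative, remote past, imperative

Segment: pabul-bul-pop-l-pup.
number: -bul → plural.
polarity: -pop → negative.
tense: -l → remote past.
mood: -pup → imperative.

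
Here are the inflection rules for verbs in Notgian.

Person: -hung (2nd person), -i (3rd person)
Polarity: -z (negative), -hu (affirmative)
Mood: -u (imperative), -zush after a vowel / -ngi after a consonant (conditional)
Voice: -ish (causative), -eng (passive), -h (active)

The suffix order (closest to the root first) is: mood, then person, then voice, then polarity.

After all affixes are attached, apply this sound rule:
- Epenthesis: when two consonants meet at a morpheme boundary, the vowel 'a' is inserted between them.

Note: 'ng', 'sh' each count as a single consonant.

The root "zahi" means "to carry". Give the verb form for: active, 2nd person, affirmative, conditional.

Attach mood conditional -zush (after vowel 'i') → zahizush.
Attach person 2nd person -hung → zahizushhung.
Attach voice active -h → zahizushhungh.
Attach polarity affirmative -hu → zahizushhunghhu.
Apply epenthesis: zahizushhunghhu → zahizushahungahahu.

zahizushahungahahu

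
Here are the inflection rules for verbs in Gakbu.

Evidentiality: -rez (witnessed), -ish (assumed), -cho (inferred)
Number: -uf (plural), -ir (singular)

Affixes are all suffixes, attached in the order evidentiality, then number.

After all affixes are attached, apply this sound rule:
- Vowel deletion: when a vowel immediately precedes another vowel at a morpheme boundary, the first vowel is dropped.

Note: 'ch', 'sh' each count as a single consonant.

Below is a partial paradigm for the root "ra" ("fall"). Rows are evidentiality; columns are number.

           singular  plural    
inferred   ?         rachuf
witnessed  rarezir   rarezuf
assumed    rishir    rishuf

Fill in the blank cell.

rachir

Attach evidentiality inferred -cho → racho.
Attach number singular -ir → rachoir.
Apply vowel deletion: rachoir → rachir.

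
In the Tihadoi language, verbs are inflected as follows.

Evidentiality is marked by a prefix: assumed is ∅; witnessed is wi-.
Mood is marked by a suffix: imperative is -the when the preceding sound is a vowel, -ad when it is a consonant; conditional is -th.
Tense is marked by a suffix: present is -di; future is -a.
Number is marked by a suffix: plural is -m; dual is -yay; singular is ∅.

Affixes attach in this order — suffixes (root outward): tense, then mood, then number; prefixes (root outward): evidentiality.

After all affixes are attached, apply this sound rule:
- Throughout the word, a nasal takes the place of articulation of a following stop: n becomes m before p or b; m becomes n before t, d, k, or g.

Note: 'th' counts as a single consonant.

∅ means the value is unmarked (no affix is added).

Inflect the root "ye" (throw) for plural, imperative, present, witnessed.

Attach tense present -di → yedi.
Attach evidentiality witnessed wi- → wiyedi.
Attach mood imperative -the (after vowel 'i') → wiyedithe.
Attach number plural -m → wiyedithem.
Nasal assimilation: no change.

wiyedithem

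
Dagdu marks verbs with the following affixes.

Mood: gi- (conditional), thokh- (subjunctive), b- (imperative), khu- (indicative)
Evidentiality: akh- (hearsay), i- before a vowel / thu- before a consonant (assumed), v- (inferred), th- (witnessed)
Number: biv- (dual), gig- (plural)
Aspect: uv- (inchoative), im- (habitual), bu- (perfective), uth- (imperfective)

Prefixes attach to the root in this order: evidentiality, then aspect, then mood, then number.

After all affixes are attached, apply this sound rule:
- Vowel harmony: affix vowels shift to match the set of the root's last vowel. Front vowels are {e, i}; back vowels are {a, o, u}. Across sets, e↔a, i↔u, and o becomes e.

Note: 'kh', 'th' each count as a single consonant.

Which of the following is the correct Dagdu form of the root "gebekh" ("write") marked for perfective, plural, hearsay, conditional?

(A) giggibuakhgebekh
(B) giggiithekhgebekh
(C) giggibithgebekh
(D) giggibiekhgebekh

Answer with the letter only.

Attach evidentiality hearsay akh- → akhgebekh.
Attach aspect perfective bu- → buakhgebekh.
Attach mood conditional gi- → gibuakhgebekh.
Attach number plural gig- → giggibuakhgebekh.
Apply vowel harmony: giggibuakhgebekh → giggibiekhgebekh.
So the correct form is giggibiekhgebekh, option (D).
(C) giggibithgebekh is wrong: it uses witnessed instead of hearsay for evidentiality.
(A) giggibuakhgebekh is wrong: it fails to apply the sound rule(s).
(B) giggiithekhgebekh is wrong: it uses imperfective instead of perfective for aspect.

D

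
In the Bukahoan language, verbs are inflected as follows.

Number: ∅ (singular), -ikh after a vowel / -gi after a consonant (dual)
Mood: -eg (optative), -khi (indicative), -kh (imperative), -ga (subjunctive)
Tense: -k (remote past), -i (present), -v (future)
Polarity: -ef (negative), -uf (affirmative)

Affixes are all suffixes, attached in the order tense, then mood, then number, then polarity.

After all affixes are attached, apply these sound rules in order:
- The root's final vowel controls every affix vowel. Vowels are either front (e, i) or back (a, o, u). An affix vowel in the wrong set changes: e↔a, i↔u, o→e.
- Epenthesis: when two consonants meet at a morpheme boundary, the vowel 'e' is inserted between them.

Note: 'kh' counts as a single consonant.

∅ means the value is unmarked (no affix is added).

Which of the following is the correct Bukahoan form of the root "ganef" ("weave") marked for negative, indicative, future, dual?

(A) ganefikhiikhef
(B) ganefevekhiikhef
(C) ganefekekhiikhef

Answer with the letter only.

B

Attach tense future -v → ganefv.
Attach mood indicative -khi → ganefvkhi.
Attach number dual -ikh (after vowel 'i') → ganefvkhiikh.
Attach polarity negative -ef → ganefvkhiikhef.
Vowel harmony: no change.
Apply epenthesis: ganefvkhiikhef → ganefevekhiikhef.
So the correct form is ganefevekhiikhef, option (B).
(C) ganefekekhiikhef is wrong: it uses remote past instead of future for tense.
(A) ganefikhiikhef is wrong: it uses present instead of future for tense.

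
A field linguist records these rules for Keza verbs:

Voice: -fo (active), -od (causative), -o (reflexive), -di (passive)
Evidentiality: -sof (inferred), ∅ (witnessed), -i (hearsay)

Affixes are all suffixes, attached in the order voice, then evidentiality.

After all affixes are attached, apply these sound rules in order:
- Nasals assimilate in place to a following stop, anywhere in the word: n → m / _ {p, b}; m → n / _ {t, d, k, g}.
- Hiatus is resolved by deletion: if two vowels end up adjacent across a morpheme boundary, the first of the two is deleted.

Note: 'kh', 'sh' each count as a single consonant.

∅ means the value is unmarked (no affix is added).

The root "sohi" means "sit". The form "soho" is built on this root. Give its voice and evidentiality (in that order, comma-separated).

Segment: sohi-o.
voice: -o → reflexive.
evidentiality: ∅ → witnessed.

reflexive, witnessed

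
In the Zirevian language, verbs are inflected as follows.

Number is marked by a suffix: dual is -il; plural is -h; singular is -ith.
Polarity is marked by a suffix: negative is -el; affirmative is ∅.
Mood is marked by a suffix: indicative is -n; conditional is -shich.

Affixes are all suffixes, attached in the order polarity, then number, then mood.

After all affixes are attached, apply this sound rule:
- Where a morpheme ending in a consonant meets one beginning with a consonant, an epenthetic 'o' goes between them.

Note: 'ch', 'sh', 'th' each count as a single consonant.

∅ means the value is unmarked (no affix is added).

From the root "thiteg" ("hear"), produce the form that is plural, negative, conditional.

thitegelohoshich

Attach polarity negative -el → thitegel.
Attach number plural -h → thitegelh.
Attach mood conditional -shich → thitegelhshich.
Apply epenthesis: thitegelhshich → thitegelohoshich.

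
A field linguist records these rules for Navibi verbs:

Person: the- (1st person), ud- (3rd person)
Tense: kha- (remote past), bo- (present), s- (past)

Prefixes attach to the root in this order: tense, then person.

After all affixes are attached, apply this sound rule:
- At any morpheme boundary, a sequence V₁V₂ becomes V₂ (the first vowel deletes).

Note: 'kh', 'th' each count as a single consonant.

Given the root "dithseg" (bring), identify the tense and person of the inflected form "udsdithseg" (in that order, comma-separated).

Segment: ud-s-dithseg.
tense: s- → past.
person: ud- → 3rd person.

past, 3rd person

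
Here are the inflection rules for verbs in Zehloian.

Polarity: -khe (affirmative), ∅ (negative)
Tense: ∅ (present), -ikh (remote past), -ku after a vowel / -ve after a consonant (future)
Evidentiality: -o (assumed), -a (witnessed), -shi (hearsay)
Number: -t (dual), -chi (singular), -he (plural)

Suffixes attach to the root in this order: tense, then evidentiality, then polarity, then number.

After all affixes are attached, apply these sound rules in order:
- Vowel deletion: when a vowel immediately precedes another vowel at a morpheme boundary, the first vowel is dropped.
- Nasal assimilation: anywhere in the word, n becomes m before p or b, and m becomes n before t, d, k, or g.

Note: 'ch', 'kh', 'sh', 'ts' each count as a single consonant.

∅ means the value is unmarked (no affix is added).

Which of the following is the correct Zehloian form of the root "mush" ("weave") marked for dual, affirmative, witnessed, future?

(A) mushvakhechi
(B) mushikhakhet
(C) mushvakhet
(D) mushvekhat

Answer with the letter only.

C

Attach tense future -ve (after consonant 'sh') → mushve.
Attach evidentiality witnessed -a → mushvea.
Attach polarity affirmative -khe → mushveakhe.
Attach number dual -t → mushveakhet.
Apply vowel deletion: mushveakhet → mushvakhet.
Nasal assimilation: no change.
So the correct form is mushvakhet, option (C).
(D) mushvekhat is wrong: it has the affixes in the wrong order.
(A) mushvakhechi is wrong: it uses singular instead of dual for number.
(B) mushikhakhet is wrong: it uses remote past instead of future for tense.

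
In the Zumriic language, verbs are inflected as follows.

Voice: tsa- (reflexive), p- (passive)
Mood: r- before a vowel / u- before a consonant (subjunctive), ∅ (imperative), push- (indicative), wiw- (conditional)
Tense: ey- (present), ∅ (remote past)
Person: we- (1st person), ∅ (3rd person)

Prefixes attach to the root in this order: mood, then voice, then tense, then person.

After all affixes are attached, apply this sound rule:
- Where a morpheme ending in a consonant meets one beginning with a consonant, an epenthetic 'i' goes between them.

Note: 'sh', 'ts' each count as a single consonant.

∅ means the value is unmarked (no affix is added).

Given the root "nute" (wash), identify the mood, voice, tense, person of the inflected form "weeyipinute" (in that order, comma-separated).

Segment: we-ey-p-nute.
mood: ∅ → imperative.
voice: p- → passive.
tense: ey- → present.
person: we- → 1st person.

imperative, passive, present, 1st person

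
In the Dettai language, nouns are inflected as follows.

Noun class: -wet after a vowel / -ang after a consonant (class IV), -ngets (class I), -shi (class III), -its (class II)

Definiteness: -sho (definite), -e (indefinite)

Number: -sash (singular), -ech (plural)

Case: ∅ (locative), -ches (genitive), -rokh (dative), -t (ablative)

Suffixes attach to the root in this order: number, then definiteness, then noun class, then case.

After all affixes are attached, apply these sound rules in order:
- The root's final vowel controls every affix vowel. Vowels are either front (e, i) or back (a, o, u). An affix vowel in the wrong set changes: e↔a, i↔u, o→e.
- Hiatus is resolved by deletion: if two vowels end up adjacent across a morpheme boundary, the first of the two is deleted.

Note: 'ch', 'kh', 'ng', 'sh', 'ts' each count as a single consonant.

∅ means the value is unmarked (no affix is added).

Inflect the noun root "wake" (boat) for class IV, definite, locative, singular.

Attach number singular -sash → wakesash.
Attach definiteness definite -sho → wakesashsho.
Attach noun class class IV -wet (after vowel 'o') → wakesashshowet.
case = locative: zero marking, form stays wakesashshowet.
Apply vowel harmony: wakesashshowet → wakeseshshewet.
Vowel deletion: no change.

wakeseshshewet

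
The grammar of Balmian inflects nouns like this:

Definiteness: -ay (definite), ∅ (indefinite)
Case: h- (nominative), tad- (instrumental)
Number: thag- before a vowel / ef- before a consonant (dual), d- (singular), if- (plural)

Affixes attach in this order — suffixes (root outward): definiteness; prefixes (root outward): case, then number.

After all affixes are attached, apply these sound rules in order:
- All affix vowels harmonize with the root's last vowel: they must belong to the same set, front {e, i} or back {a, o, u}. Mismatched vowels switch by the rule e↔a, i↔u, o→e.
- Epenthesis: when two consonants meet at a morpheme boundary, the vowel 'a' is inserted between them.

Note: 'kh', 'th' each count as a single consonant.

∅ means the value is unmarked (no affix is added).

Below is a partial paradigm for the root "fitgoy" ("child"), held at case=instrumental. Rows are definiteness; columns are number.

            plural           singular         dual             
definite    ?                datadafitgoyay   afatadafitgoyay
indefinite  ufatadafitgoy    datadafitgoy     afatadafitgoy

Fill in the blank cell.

ufatadafitgoyay

Attach case instrumental tad- → tadfitgoy.
Attach definiteness definite -ay → tadfitgoyay.
Attach number plural if- → iftadfitgoyay.
Apply vowel harmony: iftadfitgoyay → uftadfitgoyay.
Apply epenthesis: uftadfitgoyay → ufatadafitgoyay.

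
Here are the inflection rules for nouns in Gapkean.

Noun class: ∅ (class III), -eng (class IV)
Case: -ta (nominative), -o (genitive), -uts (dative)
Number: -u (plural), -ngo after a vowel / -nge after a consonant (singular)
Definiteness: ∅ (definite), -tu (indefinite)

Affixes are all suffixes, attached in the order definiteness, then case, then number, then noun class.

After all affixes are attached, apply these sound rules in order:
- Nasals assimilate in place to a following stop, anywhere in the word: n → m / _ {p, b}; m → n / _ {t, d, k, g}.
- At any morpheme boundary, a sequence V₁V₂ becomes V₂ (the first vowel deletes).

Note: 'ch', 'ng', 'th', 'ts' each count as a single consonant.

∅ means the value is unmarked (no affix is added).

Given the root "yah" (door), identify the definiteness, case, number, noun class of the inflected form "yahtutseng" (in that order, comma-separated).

Segment: yah-tu-uts-u-eng.
definiteness: -tu → indefinite.
case: -uts → dative.
number: -u → plural.
noun class: -eng → class IV.

indefinite, dative, plural, class IV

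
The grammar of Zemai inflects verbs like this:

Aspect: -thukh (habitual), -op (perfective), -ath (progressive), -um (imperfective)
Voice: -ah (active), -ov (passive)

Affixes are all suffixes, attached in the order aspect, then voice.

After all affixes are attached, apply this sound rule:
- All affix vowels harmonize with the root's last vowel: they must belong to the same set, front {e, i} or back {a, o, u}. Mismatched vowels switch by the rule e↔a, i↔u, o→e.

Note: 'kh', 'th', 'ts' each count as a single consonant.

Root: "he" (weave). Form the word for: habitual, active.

Attach aspect habitual -thukh → hethukh.
Attach voice active -ah → hethukhah.
Apply vowel harmony: hethukhah → hethikheh.

hethikheh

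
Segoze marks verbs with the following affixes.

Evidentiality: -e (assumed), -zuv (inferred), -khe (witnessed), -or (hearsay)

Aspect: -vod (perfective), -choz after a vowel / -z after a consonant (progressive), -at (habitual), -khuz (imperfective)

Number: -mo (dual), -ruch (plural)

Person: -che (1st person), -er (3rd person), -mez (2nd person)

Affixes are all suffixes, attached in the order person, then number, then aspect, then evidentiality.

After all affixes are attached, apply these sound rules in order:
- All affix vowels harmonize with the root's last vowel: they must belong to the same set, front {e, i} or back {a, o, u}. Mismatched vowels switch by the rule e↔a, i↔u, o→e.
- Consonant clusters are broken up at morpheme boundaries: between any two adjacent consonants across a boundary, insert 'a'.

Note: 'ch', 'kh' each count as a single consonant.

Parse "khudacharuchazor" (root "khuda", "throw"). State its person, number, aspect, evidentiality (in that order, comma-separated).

Segment: khuda-che-ruch-z-or.
person: -che → 1st person.
number: -ruch → plural.
aspect: -choz/z → progressive.
evidentiality: -or → hearsay.

1st person, plural, progressive, hearsay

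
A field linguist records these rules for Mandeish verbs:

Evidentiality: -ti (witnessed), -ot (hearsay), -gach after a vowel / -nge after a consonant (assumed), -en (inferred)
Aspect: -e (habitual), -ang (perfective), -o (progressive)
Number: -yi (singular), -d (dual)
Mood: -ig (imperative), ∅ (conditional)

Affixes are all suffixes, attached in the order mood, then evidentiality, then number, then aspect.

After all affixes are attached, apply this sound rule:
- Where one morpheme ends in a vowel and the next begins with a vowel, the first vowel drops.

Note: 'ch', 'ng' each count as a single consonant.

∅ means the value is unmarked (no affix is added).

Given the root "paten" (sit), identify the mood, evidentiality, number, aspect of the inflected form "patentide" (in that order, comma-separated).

conditional, witnessed, dual, habitual

Segment: paten-ti-d-e.
mood: ∅ → conditional.
evidentiality: -ti → witnessed.
number: -d → dual.
aspect: -e → habitual.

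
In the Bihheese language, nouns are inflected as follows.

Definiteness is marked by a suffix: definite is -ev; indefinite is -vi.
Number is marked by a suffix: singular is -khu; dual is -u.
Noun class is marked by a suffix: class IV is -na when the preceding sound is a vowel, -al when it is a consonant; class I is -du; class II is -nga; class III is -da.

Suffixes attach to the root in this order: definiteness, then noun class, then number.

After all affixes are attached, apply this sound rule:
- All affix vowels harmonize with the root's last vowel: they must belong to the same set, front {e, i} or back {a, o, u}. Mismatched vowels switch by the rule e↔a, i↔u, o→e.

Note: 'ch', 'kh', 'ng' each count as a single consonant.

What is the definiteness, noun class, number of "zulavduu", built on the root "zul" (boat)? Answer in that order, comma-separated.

definite, class I, dual

Segment: zul-ev-du-u.
definiteness: -ev → definite.
noun class: -du → class I.
number: -u → dual.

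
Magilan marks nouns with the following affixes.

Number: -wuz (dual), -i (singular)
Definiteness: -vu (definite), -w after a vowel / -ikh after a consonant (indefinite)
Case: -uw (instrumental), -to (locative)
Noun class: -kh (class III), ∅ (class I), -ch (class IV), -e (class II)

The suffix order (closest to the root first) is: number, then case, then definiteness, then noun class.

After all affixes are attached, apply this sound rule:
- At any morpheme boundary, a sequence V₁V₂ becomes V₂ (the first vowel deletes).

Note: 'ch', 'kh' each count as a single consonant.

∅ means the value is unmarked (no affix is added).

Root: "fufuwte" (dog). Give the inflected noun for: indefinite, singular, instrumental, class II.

fufuwtuwikhe

Attach number singular -i → fufuwtei.
Attach case instrumental -uw → fufuwteiuw.
Attach definiteness indefinite -ikh (after consonant 'w') → fufuwteiuwikh.
Attach noun class class II -e → fufuwteiuwikhe.
Apply vowel deletion: fufuwteiuwikhe → fufuwtuwikhe.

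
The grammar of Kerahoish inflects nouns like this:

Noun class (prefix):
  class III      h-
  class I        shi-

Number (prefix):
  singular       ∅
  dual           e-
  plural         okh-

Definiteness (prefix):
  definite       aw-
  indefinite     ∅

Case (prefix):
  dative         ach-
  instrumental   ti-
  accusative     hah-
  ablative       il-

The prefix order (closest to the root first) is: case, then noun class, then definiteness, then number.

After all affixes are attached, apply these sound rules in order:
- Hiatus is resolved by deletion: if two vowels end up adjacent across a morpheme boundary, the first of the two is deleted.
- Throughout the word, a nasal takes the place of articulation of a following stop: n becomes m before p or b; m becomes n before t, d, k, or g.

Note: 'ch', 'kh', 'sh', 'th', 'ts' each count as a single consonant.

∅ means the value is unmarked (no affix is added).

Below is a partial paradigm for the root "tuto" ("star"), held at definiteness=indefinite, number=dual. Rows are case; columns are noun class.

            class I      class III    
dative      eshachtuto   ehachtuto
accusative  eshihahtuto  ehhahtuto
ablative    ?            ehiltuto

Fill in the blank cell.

eshiltuto

Attach case ablative il- → iltuto.
Attach noun class class I shi- → shiiltuto.
definiteness = indefinite: zero marking, form stays shiiltuto.
Attach number dual e- → eshiiltuto.
Apply vowel deletion: eshiiltuto → eshiltuto.
Nasal assimilation: no change.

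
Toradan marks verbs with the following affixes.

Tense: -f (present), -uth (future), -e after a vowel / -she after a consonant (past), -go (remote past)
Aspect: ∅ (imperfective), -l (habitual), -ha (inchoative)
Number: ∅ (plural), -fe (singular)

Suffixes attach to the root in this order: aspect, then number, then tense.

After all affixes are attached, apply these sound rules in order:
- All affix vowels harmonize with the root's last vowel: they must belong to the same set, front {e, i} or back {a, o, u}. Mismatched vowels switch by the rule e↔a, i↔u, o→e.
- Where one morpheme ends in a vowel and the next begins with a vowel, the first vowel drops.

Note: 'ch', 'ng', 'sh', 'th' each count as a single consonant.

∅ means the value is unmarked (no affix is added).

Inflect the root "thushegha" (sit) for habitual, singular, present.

thusheghalfaf

Attach aspect habitual -l → thusheghal.
Attach number singular -fe → thusheghalfe.
Attach tense present -f → thusheghalfef.
Apply vowel harmony: thusheghalfef → thusheghalfaf.
Vowel deletion: no change.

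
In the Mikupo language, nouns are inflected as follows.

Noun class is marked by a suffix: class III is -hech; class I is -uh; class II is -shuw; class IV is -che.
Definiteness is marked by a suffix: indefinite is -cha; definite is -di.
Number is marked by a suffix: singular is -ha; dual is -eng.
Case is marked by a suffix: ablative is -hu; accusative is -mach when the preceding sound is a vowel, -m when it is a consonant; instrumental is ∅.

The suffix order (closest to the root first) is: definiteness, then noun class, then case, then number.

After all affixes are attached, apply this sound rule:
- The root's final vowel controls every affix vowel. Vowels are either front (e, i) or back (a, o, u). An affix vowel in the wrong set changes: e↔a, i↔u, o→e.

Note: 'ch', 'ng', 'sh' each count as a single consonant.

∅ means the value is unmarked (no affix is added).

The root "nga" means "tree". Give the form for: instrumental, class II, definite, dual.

Attach definiteness definite -di → ngadi.
Attach noun class class II -shuw → ngadishuw.
case = instrumental: zero marking, form stays ngadishuw.
Attach number dual -eng → ngadishuweng.
Apply vowel harmony: ngadishuweng → ngadushuwang.

ngadushuwang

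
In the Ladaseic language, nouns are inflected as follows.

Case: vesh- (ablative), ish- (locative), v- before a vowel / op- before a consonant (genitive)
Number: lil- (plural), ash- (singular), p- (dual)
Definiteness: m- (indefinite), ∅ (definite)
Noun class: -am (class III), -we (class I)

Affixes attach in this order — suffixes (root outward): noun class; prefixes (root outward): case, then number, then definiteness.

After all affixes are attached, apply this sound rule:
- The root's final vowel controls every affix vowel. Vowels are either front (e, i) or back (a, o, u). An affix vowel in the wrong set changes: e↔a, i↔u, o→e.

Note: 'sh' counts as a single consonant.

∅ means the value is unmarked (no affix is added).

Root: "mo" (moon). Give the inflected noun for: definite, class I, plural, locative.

Attach noun class class I -we → mowe.
Attach case locative ish- → ishmowe.
Attach number plural lil- → lilishmowe.
definiteness = definite: zero marking, form stays lilishmowe.
Apply vowel harmony: lilishmowe → lulushmowa.

lulushmowa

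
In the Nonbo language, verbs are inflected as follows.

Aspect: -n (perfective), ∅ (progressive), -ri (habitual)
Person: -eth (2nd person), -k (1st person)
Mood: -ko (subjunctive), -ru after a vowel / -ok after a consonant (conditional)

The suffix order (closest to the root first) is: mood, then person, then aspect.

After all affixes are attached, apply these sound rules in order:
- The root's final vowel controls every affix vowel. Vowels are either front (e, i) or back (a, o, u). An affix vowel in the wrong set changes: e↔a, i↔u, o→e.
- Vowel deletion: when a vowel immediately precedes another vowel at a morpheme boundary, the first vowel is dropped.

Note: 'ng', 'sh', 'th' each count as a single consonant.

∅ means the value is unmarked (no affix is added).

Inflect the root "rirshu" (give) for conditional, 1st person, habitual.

Attach mood conditional -ru (after vowel 'u') → rirshuru.
Attach person 1st person -k → rirshuruk.
Attach aspect habitual -ri → rirshurukri.
Apply vowel harmony: rirshurukri → rirshurukru.
Vowel deletion: no change.

rirshurukru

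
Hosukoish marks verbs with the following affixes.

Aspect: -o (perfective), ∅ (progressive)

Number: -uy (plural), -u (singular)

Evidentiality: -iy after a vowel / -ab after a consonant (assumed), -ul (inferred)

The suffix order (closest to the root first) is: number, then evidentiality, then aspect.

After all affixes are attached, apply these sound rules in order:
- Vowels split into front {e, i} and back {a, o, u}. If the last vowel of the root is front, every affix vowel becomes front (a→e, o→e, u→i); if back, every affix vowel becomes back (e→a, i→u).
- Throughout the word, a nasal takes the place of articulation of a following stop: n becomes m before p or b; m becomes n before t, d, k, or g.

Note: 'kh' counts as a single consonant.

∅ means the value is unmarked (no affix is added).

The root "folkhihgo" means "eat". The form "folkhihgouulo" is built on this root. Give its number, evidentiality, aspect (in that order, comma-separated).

singular, inferred, perfective

Segment: folkhihgo-u-ul-o.
number: -u → singular.
evidentiality: -ul → inferred.
aspect: -o → perfective.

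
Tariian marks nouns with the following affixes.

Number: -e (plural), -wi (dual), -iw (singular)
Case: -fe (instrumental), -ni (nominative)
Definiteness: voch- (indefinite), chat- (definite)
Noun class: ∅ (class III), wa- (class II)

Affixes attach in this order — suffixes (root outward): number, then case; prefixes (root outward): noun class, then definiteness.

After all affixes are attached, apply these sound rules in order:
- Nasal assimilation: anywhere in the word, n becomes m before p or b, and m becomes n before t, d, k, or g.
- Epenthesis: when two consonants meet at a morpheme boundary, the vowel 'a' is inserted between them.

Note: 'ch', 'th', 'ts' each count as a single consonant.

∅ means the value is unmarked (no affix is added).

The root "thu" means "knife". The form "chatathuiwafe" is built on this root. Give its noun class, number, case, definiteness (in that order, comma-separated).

class III, singular, instrumental, definite

Segment: chat-thu-iw-fe.
noun class: ∅ → class III.
number: -iw → singular.
case: -fe → instrumental.
definiteness: chat- → definite.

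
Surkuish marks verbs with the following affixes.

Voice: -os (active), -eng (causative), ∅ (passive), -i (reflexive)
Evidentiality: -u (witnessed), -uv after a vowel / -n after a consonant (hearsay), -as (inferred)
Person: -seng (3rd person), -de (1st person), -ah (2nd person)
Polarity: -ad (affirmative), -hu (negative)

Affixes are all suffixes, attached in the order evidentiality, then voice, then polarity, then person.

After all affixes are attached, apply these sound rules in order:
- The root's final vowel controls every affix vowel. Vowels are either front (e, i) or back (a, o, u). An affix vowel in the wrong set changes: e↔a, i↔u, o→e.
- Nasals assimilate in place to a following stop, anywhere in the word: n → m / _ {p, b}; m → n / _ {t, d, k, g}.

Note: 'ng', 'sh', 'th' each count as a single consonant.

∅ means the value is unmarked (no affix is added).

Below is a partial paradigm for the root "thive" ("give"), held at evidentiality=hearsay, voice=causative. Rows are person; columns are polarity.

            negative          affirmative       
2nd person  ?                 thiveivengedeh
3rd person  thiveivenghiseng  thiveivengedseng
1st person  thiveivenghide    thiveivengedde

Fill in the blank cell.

thiveivenghieh

Attach evidentiality hearsay -uv (after vowel 'e') → thiveuv.
Attach voice causative -eng → thiveuveng.
Attach polarity negative -hu → thiveuvenghu.
Attach person 2nd person -ah → thiveuvenghuah.
Apply vowel harmony: thiveuvenghuah → thiveivenghieh.
Nasal assimilation: no change.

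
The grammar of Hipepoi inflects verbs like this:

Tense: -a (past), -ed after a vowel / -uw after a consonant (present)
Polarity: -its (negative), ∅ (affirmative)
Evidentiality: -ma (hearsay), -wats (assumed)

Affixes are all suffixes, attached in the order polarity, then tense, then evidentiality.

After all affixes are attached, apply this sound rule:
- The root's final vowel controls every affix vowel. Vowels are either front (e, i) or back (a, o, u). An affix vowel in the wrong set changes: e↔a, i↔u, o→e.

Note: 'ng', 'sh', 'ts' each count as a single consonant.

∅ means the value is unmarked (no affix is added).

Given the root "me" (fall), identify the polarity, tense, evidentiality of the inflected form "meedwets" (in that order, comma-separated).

Segment: me-ed-wats.
polarity: ∅ → affirmative.
tense: -ed/uw → present.
evidentiality: -wats → assumed.

affirmative, present, assumed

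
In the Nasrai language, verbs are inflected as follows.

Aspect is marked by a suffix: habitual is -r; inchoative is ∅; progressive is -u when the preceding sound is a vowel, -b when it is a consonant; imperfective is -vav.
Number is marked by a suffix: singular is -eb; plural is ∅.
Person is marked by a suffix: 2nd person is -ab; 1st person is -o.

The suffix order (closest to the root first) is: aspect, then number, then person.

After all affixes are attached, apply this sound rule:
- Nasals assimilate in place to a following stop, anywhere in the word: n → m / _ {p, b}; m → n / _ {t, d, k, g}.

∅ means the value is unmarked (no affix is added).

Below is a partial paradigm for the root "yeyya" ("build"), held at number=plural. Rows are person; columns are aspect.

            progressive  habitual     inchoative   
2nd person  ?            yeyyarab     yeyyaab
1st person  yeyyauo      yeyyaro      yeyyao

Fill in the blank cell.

yeyyauab

Attach aspect progressive -u (after vowel 'a') → yeyyau.
number = plural: zero marking, form stays yeyyau.
Attach person 2nd person -ab → yeyyauab.
Nasal assimilation: no change.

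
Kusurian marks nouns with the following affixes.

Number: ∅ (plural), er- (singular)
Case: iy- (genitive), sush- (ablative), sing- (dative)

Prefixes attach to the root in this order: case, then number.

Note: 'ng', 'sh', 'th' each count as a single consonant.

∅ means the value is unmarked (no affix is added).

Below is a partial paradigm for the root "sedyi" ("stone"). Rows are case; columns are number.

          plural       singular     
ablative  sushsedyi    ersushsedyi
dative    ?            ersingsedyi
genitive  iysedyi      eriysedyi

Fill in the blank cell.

singsedyi

Attach case dative sing- → singsedyi.
number = plural: zero marking, form stays singsedyi.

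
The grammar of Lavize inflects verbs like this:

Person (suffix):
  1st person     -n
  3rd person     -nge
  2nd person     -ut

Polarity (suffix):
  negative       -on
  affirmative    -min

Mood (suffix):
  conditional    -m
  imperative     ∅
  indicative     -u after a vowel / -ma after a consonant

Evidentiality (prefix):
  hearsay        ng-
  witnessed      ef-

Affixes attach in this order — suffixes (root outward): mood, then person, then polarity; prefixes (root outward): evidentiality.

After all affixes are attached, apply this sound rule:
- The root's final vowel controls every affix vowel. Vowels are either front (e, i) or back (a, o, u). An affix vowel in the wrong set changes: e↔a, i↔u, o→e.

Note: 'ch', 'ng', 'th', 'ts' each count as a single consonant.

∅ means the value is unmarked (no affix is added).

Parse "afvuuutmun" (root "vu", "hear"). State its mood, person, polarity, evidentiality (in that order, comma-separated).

Segment: ef-vu-u-ut-min.
mood: -u/ma → indicative.
person: -ut → 2nd person.
polarity: -min → affirmative.
evidentiality: ef- → witnessed.

indicative, 2nd person, affirmative, witnessed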